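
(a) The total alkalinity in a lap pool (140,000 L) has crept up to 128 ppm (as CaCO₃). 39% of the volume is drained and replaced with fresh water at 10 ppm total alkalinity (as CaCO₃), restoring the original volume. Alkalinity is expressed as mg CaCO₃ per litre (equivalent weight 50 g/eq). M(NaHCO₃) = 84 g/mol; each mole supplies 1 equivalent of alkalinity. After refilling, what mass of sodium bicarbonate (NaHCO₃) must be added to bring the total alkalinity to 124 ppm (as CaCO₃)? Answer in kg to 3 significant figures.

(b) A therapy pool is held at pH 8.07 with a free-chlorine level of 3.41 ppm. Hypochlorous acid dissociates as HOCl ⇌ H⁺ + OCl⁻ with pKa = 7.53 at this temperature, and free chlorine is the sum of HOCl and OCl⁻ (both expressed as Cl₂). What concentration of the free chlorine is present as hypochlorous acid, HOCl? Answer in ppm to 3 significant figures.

(a) After draining 39% and refilling: 128 × 0.61 + 10 × 0.39 = 81.98 ppm.
(a) Deficit to target: 124 − 81.98 = 42.02 mg/L.
(a) As CaCO₃: 42.02 mg/L × 140,000 L = 5883 g; ÷ 50 g/eq ÷ 1 = 117.7 mol NaHCO₃.
(a) Mass: 117.7 × 84 = 9883 g.

(b) [OCl⁻]/[HOCl] = 10^(pH − pKa) = 10^(8.07 − 7.53) = 10^0.54 = 3.467.
(b) Fraction as HOCl = 1 / (1 + 3.467) = 0.2238.
(b) HOCl = 0.2238 × 3.41 ppm = 0.7633 ppm.

(a) 9.88 kg; (b) 0.763 ppm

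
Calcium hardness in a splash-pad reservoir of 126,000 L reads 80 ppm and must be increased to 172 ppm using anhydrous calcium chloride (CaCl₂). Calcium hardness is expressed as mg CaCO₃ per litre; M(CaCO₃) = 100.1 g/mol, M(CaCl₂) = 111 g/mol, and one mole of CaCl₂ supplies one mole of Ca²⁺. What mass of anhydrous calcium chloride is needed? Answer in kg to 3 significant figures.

12.9 kg

Hardness to add: (172 − 80) = 92 mg/L as CaCO₃ × 126,000 L = 11,590 g as CaCO₃.
Moles of Ca²⁺ (1 mol Ca²⁺ ≡ 1 mol CaCO₃): 11,590 / 100.1 g/mol = 115.8 mol.
Mass of CaCl₂: 115.8 × 111 = 12,850 g.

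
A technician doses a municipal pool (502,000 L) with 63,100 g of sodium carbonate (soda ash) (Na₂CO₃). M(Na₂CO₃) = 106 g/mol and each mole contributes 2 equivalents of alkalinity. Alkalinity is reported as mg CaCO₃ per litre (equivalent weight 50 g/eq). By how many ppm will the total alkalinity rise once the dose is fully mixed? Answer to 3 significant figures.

Moles of Na₂CO₃: 63,100 g ÷ 106 g/mol = 595.3 mol → 1191 eq of alkalinity.
As CaCO₃: 1191 eq × 50 g/eq = 59,530 g.
Rise: 59,530 g / 502,000 L × 1000 = 118.6 mg/L.

119 ppm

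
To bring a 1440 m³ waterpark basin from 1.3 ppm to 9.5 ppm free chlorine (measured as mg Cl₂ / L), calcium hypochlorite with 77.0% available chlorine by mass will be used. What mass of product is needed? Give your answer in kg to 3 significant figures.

15.3 kg

Volume: 1440 m³ = 1,440,000 L.
Chlorine deficit: 9.5 − 1.3 = 8.2 ppm = 8.2 mg/L as Cl₂.
Cl₂ equivalent needed: 8.2 mg/L × 1,440,000 L = 11,810,000 mg = 11,810 g.
Product at 77.0% available chlorine: 11,810 / 0.77 = 15,340 g.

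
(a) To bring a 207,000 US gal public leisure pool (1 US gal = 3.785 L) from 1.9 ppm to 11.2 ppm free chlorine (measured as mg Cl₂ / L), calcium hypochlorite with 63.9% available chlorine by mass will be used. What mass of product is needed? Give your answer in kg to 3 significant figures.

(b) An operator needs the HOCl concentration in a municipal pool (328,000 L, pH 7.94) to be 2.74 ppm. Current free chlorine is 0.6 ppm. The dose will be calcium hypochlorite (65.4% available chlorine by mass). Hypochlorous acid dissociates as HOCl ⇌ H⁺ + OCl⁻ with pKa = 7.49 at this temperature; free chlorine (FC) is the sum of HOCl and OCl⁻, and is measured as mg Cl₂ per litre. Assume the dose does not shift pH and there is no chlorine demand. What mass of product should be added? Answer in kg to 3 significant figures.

(a) 11.4 kg; (b) 4.95 kg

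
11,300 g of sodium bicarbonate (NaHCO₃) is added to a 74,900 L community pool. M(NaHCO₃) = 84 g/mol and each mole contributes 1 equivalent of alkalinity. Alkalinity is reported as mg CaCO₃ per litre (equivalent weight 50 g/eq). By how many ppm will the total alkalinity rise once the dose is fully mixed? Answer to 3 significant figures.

89.8 ppm

Moles of NaHCO₃: 11,300 g ÷ 84 g/mol = 134.5 mol → 134.5 eq of alkalinity.
As CaCO₃: 134.5 eq × 50 g/eq = 6726 g.
Rise: 6726 g / 74,900 L × 1000 = 89.8 mg/L.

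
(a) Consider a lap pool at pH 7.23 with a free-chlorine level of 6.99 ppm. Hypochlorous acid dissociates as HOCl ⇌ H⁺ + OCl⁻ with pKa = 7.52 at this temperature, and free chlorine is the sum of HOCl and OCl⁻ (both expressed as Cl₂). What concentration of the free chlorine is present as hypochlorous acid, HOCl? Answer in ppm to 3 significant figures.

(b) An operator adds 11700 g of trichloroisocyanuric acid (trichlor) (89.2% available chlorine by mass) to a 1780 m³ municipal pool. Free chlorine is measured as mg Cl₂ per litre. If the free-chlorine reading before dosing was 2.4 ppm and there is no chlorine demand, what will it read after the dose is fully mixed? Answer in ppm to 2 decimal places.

(a) 4.62 ppm; (b) 8.26 ppm

(a) [OCl⁻]/[HOCl] = 10^(pH − pKa) = 10^(7.23 − 7.52) = 10^-0.29 = 0.5129.
(a) Fraction as HOCl = 1 / (1 + 0.5129) = 0.661.
(a) HOCl = 0.661 × 6.99 ppm = 4.62 ppm.

(b) Volume: 1780 m³ = 1,780,000 L.
(b) Available chlorine delivered: 11,700 g × 0.892 = 10,440 g as Cl₂.
(b) Concentration rise: 10,440 g / 1,780,000 L = 5.863 mg/L = 5.86 ppm.
(b) Final FC: 2.4 + 5.86 = 8.26 ppm.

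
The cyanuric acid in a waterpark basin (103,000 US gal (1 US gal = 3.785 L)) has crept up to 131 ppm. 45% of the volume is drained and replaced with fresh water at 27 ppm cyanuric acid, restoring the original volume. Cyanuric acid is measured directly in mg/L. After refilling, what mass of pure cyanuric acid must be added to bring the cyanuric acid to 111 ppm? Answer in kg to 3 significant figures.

10.4 kg

Volume: 103,000 US gal × 3.785 L/gal = 389,855 L.
After draining 45% and refilling: 131 × 0.55 + 27 × 0.45 = 84.2 ppm.
Deficit to target: 111 − 84.2 = 26.8 mg/L.
Mass: 26.8 mg/L × 389,855 L = 10,450 g cyanuric acid.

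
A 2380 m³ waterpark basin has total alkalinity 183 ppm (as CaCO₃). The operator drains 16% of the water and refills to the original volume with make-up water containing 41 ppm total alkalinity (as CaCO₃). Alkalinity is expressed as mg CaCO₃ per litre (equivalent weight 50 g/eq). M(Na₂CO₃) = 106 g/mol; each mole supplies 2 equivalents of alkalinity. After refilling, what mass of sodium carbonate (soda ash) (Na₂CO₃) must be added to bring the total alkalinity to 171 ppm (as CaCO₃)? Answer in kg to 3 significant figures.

Volume: 2380 m³ = 2,380,000 L.
After draining 16% and refilling: 183 × 0.84 + 41 × 0.16 = 160.28 ppm.
Deficit to target: 171 − 160.28 = 10.72 mg/L.
As CaCO₃: 10.72 mg/L × 2,380,000 L = 25,510 g; ÷ 50 g/eq ÷ 2 = 255.1 mol Na₂CO₃.
Mass: 255.1 × 106 = 27,040 g.

27.0 kg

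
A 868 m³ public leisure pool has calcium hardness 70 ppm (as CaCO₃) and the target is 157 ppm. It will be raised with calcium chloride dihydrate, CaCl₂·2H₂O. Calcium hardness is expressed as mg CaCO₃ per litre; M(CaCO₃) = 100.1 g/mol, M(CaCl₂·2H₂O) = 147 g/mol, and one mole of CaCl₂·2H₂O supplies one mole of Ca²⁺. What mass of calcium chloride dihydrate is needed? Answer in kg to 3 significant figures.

Volume: 868 m³ = 868,000 L.
Hardness to add: (157 − 70) = 87 mg/L as CaCO₃ × 868,000 L = 75,520 g as CaCO₃.
Moles of Ca²⁺ (1 mol Ca²⁺ ≡ 1 mol CaCO₃): 75,520 / 100.1 g/mol = 754.4 mol.
Mass of CaCl₂·2H₂O: 754.4 × 147 = 110,900 g.

111 kg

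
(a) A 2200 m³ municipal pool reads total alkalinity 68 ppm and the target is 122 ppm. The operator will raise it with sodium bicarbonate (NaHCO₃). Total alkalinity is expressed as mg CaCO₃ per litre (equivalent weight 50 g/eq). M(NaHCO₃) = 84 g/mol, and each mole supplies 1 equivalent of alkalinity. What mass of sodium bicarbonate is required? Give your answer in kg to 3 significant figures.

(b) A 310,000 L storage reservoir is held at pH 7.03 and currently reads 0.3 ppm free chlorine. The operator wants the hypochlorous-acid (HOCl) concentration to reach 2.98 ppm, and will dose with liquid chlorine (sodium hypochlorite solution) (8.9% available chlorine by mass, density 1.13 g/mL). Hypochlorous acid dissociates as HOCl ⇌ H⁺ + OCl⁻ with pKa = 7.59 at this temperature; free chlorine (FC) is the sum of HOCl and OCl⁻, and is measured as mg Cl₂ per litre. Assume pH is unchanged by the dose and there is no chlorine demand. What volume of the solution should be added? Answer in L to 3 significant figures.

(a) Volume: 2200 m³ = 2,200,000 L.
(a) Alkalinity to add: (122 − 68) = 54 mg/L as CaCO₃ × 2,200,000 L = 118,800 g as CaCO₃.
(a) Equivalents: 118,800 g ÷ 50 g/eq = 2376 eq.
(a) NaHCO₃ supplies 1 eq per mole → 2376 mol.
(a) Mass: 2376 mol × 84 g/mol = 199,600 g.

(b) [OCl⁻]/[HOCl] = 10^(pH − pKa) = 10^(7.03 − 7.59) = 0.2754; fraction as HOCl = 1/(1 + 0.2754) = 0.7841.
(b) Free chlorine required for 2.98 ppm HOCl: 2.98 / 0.7841 = 3.801 ppm.
(b) FC to add: 3.801 − 0.3 = 3.501 mg/L as Cl₂.
(b) Cl₂ equivalent: 3.501 mg/L × 310,000 L = 1085 g.
(b) Product at 8.9% available Cl: 1085 / 0.089 = 12,190 g.
(b) Volume: 12,190 g ÷ 1.13 g/mL = 10,790 mL.

(a) 200 kg; (b) 10.8 L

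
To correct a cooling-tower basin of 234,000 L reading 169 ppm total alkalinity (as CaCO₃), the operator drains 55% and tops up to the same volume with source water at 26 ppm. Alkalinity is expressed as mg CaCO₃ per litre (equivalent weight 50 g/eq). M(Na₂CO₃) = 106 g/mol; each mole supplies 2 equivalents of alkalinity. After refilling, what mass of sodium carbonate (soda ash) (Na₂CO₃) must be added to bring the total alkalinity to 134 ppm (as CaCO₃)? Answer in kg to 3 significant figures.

10.8 kg

After draining 55% and refilling: 169 × 0.45 + 26 × 0.55 = 90.35 ppm.
Deficit to target: 134 − 90.35 = 43.65 mg/L.
As CaCO₃: 43.65 mg/L × 234,000 L = 10,210 g; ÷ 50 g/eq ÷ 2 = 102.1 mol Na₂CO₃.
Mass: 102.1 × 106 = 10,830 g.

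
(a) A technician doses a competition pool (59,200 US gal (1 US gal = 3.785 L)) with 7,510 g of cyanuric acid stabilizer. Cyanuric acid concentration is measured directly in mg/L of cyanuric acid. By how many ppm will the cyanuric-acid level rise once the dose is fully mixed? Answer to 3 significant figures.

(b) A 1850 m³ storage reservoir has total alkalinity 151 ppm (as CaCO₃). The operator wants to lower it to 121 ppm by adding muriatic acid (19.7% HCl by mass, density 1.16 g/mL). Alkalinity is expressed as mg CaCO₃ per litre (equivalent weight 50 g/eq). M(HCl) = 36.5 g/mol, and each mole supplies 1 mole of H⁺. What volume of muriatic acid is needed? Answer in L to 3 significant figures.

(a) Volume: 59,200 US gal × 3.785 L/gal = 224,072 L.
(a) Rise: 7,510 g / 224,072 L × 1000 = 33.52 mg/L.

(b) Volume: 1850 m³ = 1,850,000 L.
(b) Alkalinity to neutralize: (151 − 121) = 30 mg/L as CaCO₃ × 1,850,000 L = 55,500 g as CaCO₃.
(b) Equivalents of H⁺ required: 55,500 ÷ 50 g/eq = 1110 eq = 1110 mol HCl.
(b) Mass of HCl: 1110 × 36.5 = 40,520 g.
(b) Mass of 19.7% solution: 40,520 / 0.197 = 205,700 g.
(b) Volume: 205,700 g ÷ 1.16 g/mL = 177,300 mL.

(a) 33.5 ppm; (b) 177 L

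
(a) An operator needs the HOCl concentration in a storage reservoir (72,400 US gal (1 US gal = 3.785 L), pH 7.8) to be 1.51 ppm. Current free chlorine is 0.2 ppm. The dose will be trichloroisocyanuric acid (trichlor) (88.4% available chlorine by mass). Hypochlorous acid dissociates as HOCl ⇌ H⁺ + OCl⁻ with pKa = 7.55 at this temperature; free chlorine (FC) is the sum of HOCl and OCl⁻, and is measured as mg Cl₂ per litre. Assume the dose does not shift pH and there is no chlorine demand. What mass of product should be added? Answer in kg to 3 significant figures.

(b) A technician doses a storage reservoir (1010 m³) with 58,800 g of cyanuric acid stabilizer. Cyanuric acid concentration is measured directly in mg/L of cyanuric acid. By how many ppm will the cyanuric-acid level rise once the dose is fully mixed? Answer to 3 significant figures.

(a) 1.24 kg; (b) 58.2 ppm

(a) Volume: 72,400 US gal × 3.785 L/gal = 274,034 L.
(a) [OCl⁻]/[HOCl] = 10^(pH − pKa) = 10^(7.8 − 7.55) = 1.778; fraction as HOCl = 1/(1 + 1.778) = 0.3599.
(a) Free chlorine required for 1.51 ppm HOCl: 1.51 / 0.3599 = 4.195 ppm.
(a) FC to add: 4.195 − 0.2 = 3.995 mg/L as Cl₂.
(a) Cl₂ equivalent: 3.995 mg/L × 274,034 L = 1095 g.
(a) Product at 88.4% available Cl: 1095 / 0.884 = 1238 g.

(b) Volume: 1010 m³ = 1,010,000 L.
(b) Rise: 58,800 g / 1,010,000 L × 1000 = 58.22 mg/L.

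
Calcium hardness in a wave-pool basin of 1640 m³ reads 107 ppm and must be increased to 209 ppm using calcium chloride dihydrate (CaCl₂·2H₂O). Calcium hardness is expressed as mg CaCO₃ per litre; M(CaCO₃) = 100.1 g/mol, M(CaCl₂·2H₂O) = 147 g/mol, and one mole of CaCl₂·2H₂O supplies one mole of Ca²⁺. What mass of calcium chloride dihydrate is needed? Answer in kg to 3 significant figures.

Volume: 1640 m³ = 1,640,000 L.
Hardness to add: (209 − 107) = 102 mg/L as CaCO₃ × 1,640,000 L = 167,300 g as CaCO₃.
Moles of Ca²⁺ (1 mol Ca²⁺ ≡ 1 mol CaCO₃): 167,300 / 100.1 g/mol = 1671 mol.
Mass of CaCl₂·2H₂O: 1671 × 147 = 245,700 g.

246 kg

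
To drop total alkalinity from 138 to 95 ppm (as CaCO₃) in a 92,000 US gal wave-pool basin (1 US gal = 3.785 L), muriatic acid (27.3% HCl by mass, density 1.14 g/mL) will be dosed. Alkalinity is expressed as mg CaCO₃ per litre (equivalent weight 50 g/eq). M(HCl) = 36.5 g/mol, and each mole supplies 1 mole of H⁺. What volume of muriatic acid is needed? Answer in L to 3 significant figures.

Volume: 92,000 US gal × 3.785 L/gal = 348,220 L.
Alkalinity to neutralize: (138 − 95) = 43 mg/L as CaCO₃ × 348,220 L = 14,970 g as CaCO₃.
Equivalents of H⁺ required: 14,970 ÷ 50 g/eq = 299.5 eq = 299.5 mol HCl.
Mass of HCl: 299.5 × 36.5 = 10,930 g.
Mass of 27.3% solution: 10,930 / 0.273 = 40,040 g.
Volume: 40,040 g ÷ 1.14 g/mL = 35,120 mL.

35.1 L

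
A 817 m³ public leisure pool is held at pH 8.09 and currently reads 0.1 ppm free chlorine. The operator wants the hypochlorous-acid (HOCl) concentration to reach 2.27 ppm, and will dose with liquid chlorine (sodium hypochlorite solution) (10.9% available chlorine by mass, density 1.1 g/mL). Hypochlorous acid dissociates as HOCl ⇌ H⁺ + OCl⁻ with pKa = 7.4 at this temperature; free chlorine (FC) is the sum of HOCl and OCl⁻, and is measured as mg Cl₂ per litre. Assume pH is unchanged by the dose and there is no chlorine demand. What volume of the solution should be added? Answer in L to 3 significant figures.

Volume: 817 m³ = 817,000 L.
[OCl⁻]/[HOCl] = 10^(pH − pKa) = 10^(8.09 − 7.4) = 4.898; fraction as HOCl = 1/(1 + 4.898) = 0.1696.
Free chlorine required for 2.27 ppm HOCl: 2.27 / 0.1696 = 13.39 ppm.
FC to add: 13.39 − 0.1 = 13.29 mg/L as Cl₂.
Cl₂ equivalent: 13.29 mg/L × 817,000 L = 10,860 g.
Product at 10.9% available Cl: 10,860 / 0.109 = 99,600 g.
Volume: 99,600 g ÷ 1.1 g/mL = 90,540 mL.

90.5 L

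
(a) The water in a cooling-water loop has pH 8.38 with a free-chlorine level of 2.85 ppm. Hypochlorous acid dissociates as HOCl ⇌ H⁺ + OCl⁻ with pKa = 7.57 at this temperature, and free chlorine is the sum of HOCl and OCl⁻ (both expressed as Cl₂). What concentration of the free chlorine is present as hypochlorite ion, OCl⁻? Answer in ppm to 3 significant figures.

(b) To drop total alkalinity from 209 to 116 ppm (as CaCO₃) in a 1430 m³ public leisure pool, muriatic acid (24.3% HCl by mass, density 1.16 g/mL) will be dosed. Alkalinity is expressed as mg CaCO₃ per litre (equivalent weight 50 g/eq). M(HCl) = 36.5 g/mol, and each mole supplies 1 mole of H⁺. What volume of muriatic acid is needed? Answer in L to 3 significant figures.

(a) [OCl⁻]/[HOCl] = 10^(pH − pKa) = 10^(8.38 − 7.57) = 10^0.81 = 6.457.
(a) Fraction as HOCl = 1 / (1 + 6.457) = 0.1341.
(a) OCl⁻ = (1 − 0.1341) × 2.85 ppm = 2.468 ppm.

(b) Volume: 1430 m³ = 1,430,000 L.
(b) Alkalinity to neutralize: (209 − 116) = 93 mg/L as CaCO₃ × 1,430,000 L = 133,000 g as CaCO₃.
(b) Equivalents of H⁺ required: 133,000 ÷ 50 g/eq = 2660 eq = 2660 mol HCl.
(b) Mass of HCl: 2660 × 36.5 = 97,080 g.
(b) Mass of 24.3% solution: 97,080 / 0.243 = 399,500 g.
(b) Volume: 399,500 g ÷ 1.16 g/mL = 344,400 mL.

(a) 2.47 ppm; (b) 344 L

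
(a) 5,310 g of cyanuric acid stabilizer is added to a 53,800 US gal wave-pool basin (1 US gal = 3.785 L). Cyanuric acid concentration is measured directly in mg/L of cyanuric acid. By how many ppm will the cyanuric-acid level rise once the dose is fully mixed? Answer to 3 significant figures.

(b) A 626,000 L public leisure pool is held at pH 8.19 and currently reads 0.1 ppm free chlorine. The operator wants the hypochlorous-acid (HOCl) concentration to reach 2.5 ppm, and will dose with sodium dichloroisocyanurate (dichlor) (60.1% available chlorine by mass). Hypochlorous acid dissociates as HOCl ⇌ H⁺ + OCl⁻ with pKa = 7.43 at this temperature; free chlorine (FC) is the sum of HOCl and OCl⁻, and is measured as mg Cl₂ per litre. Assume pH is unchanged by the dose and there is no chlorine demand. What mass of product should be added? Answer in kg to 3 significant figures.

(a) Volume: 53,800 US gal × 3.785 L/gal = 203,633 L.
(a) Rise: 5,310 g / 203,633 L × 1000 = 26.08 mg/L.

(b) [OCl⁻]/[HOCl] = 10^(pH − pKa) = 10^(8.19 − 7.43) = 5.754; fraction as HOCl = 1/(1 + 5.754) = 0.1481.
(b) Free chlorine required for 2.5 ppm HOCl: 2.5 / 0.1481 = 16.89 ppm.
(b) FC to add: 16.89 − 0.1 = 16.79 mg/L as Cl₂.
(b) Cl₂ equivalent: 16.79 mg/L × 626,000 L = 10,510 g.
(b) Product at 60.1% available Cl: 10,510 / 0.601 = 17,480 g.

(a) 26.1 ppm; (b) 17.5 kg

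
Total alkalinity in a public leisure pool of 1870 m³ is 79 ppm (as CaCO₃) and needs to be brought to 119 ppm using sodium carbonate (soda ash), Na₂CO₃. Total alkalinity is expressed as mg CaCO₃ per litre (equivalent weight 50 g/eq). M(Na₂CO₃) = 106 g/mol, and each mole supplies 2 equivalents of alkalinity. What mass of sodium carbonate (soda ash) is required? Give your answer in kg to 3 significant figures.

79.3 kg

Volume: 1870 m³ = 1,870,000 L.
Alkalinity to add: (119 − 79) = 40 mg/L as CaCO₃ × 1,870,000 L = 74,800 g as CaCO₃.
Equivalents: 74,800 g ÷ 50 g/eq = 1496 eq.
Each mole of Na₂CO₃ supplies 2 eq, so 1496 / 2 = 748 mol.
Mass: 748 mol × 106 g/mol = 79,290 g.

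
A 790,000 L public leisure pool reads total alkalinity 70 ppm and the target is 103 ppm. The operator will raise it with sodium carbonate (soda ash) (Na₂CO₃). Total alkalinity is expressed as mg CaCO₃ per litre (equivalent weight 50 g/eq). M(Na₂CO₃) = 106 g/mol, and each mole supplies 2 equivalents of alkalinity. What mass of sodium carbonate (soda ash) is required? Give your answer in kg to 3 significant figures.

27.6 kg

Alkalinity to add: (103 − 70) = 33 mg/L as CaCO₃ × 790,000 L = 26,070 g as CaCO₃.
Equivalents: 26,070 g ÷ 50 g/eq = 521.4 eq.
Each mole of Na₂CO₃ supplies 2 eq, so 521.4 / 2 = 260.7 mol.
Mass: 260.7 mol × 106 g/mol = 27,630 g.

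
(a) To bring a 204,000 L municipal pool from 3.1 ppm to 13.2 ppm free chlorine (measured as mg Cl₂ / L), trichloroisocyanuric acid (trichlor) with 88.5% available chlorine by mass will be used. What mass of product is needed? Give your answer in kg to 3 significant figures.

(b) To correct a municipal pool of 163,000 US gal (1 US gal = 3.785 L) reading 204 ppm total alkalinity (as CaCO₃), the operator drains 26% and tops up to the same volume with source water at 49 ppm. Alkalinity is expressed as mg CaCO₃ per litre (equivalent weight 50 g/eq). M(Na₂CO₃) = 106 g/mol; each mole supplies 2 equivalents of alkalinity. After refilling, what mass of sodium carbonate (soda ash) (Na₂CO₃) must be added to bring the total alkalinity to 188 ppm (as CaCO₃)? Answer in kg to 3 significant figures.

(a) Chlorine deficit: 13.2 − 3.1 = 10.1 ppm = 10.1 mg/L as Cl₂.
(a) Cl₂ equivalent needed: 10.1 mg/L × 204,000 L = 2,060,000 mg = 2060 g.
(a) Product at 88.5% available chlorine: 2060 / 0.885 = 2328 g.

(b) Volume: 163,000 US gal × 3.785 L/gal = 616,955 L.
(b) After draining 26% and refilling: 204 × 0.74 + 49 × 0.26 = 163.7 ppm.
(b) Deficit to target: 188 − 163.7 = 24.3 mg/L.
(b) As CaCO₃: 24.3 mg/L × 616,955 L = 14,990 g; ÷ 50 g/eq ÷ 2 = 149.9 mol Na₂CO₃.
(b) Mass: 149.9 × 106 = 15,890 g.

(a) 2.33 kg; (b) 15.9 kg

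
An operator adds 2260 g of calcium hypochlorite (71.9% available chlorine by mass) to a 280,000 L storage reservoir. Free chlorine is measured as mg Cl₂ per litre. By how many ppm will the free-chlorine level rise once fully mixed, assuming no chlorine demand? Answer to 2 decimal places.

Available chlorine delivered: 2260 g × 0.719 = 1625 g as Cl₂.
Concentration rise: 1625 g / 280,000 L = 5.803 mg/L = 5.80 ppm.

5.80 ppm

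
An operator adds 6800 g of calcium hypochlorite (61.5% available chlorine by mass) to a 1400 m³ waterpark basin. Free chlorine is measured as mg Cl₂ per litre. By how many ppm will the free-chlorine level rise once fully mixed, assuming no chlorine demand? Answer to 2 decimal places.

Volume: 1400 m³ = 1,400,000 L.
Available chlorine delivered: 6800 g × 0.615 = 4182 g as Cl₂.
Concentration rise: 4182 g / 1,400,000 L = 2.987 mg/L = 2.99 ppm.

2.99 ppm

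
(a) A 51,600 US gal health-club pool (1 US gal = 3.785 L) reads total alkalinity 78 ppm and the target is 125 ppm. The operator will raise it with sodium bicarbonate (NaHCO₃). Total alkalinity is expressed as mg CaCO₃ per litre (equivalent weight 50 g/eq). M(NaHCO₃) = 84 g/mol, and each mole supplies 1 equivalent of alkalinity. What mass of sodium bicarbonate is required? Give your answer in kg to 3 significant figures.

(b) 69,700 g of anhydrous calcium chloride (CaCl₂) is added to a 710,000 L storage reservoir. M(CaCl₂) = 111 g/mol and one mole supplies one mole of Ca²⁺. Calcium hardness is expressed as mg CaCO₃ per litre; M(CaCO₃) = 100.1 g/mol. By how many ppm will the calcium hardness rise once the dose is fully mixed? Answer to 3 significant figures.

(a) 15.4 kg; (b) 88.5 ppm

(a) Volume: 51,600 US gal × 3.785 L/gal = 195,306 L.
(a) Alkalinity to add: (125 − 78) = 47 mg/L as CaCO₃ × 195,306 L = 9179 g as CaCO₃.
(a) Equivalents: 9179 g ÷ 50 g/eq = 183.6 eq.
(a) NaHCO₃ supplies 1 eq per mole → 183.6 mol.
(a) Mass: 183.6 mol × 84 g/mol = 15,420 g.

(b) Moles of Ca²⁺: 69,700 g ÷ 111 g/mol = 627.9 mol.
(b) As CaCO₃: 627.9 mol × 100.1 g/mol = 62,860 g.
(b) Rise: 62,860 g / 710,000 L × 1000 = 88.53 mg/L.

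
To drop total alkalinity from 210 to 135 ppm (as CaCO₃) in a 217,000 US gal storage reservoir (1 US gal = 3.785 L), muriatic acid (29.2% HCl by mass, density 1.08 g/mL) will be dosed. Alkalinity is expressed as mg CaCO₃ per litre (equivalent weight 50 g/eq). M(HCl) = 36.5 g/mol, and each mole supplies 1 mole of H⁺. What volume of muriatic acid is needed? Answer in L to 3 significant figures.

Volume: 217,000 US gal × 3.785 L/gal = 821,345 L.
Alkalinity to neutralize: (210 − 135) = 75 mg/L as CaCO₃ × 821,345 L = 61,600 g as CaCO₃.
Equivalents of H⁺ required: 61,600 ÷ 50 g/eq = 1232 eq = 1232 mol HCl.
Mass of HCl: 1232 × 36.5 = 44,970 g.
Mass of 29.2% solution: 44,970 / 0.292 = 154,000 g.
Volume: 154,000 g ÷ 1.08 g/mL = 142,600 mL.

143 L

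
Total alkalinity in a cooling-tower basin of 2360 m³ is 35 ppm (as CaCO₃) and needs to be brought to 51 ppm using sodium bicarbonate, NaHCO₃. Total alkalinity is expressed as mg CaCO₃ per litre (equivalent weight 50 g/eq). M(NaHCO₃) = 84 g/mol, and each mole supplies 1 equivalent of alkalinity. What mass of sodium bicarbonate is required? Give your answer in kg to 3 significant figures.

Volume: 2360 m³ = 2,360,000 L.
Alkalinity to add: (51 − 35) = 16 mg/L as CaCO₃ × 2,360,000 L = 37,760 g as CaCO₃.
Equivalents: 37,760 g ÷ 50 g/eq = 755.2 eq.
NaHCO₃ supplies 1 eq per mole → 755.2 mol.
Mass: 755.2 mol × 84 g/mol = 63,440 g.

63.4 kg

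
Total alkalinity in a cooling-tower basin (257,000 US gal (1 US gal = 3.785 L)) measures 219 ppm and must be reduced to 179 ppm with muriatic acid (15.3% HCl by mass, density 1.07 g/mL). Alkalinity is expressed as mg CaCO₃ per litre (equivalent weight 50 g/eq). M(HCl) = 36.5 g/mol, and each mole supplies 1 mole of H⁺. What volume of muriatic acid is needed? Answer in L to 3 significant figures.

174 L

Volume: 257,000 US gal × 3.785 L/gal = 972,745 L.
Alkalinity to neutralize: (219 − 179) = 40 mg/L as CaCO₃ × 972,745 L = 38,910 g as CaCO₃.
Equivalents of H⁺ required: 38,910 ÷ 50 g/eq = 778.2 eq = 778.2 mol HCl.
Mass of HCl: 778.2 × 36.5 = 28,400 g.
Mass of 15.3% solution: 28,400 / 0.153 = 185,600 g.
Volume: 185,600 g ÷ 1.07 g/mL = 173,500 mL.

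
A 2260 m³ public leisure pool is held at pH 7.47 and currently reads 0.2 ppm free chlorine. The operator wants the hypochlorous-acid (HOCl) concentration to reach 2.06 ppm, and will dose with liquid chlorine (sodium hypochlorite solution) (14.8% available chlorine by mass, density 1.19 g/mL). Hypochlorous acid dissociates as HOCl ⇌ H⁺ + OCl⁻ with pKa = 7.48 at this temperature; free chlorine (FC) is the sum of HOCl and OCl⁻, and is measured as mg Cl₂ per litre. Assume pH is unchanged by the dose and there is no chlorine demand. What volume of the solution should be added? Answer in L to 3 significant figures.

Volume: 2260 m³ = 2,260,000 L.
[OCl⁻]/[HOCl] = 10^(pH − pKa) = 10^(7.47 − 7.48) = 0.9772; fraction as HOCl = 1/(1 + 0.9772) = 0.5058.
Free chlorine required for 2.06 ppm HOCl: 2.06 / 0.5058 = 4.073 ppm.
FC to add: 4.073 − 0.2 = 3.873 mg/L as Cl₂.
Cl₂ equivalent: 3.873 mg/L × 2,260,000 L = 8753 g.
Product at 14.8% available Cl: 8753 / 0.148 = 59,140 g.
Volume: 59,140 g ÷ 1.19 g/mL = 49,700 mL.

49.7 L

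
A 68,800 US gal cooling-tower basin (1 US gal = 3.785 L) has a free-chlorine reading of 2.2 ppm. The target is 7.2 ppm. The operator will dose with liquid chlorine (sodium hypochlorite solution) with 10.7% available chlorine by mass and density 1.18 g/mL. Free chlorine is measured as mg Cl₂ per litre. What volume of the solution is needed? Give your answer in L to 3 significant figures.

10.3 L

Volume: 68,800 US gal × 3.785 L/gal = 260,408 L.
Chlorine deficit: 7.2 − 2.2 = 5 ppm = 5 mg/L as Cl₂.
Cl₂ equivalent needed: 5 mg/L × 260,408 L = 1,302,000 mg = 1302 g.
Product at 10.7% available chlorine: 1302 / 0.107 = 12,170 g.
Volume at density 1.18 g/mL: 12,170 g ÷ 1.18 g/mL = 10,310 mL.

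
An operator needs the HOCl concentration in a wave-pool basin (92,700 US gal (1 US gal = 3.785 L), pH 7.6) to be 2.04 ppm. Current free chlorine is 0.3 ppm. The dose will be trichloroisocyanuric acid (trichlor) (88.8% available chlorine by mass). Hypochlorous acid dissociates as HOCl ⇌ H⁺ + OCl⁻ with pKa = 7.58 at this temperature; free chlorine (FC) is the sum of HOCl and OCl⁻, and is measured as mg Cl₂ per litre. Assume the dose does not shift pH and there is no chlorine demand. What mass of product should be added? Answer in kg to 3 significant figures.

Volume: 92,700 US gal × 3.785 L/gal = 350,870 L.
[OCl⁻]/[HOCl] = 10^(pH − pKa) = 10^(7.6 − 7.58) = 1.047; fraction as HOCl = 1/(1 + 1.047) = 0.4885.
Free chlorine required for 2.04 ppm HOCl: 2.04 / 0.4885 = 4.176 ppm.
FC to add: 4.176 − 0.3 = 3.876 mg/L as Cl₂.
Cl₂ equivalent: 3.876 mg/L × 350,870 L = 1360 g.
Product at 88.8% available Cl: 1360 / 0.888 = 1532 g.

1.53 kg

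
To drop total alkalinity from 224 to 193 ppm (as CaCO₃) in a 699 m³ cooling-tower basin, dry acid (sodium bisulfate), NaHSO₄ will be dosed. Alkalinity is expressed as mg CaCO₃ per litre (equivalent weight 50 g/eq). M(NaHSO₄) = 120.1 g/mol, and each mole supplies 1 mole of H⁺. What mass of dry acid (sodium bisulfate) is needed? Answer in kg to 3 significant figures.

Volume: 699 m³ = 699,000 L.
Alkalinity to neutralize: (224 − 193) = 31 mg/L as CaCO₃ × 699,000 L = 21,670 g as CaCO₃.
Equivalents of H⁺ required: 21,670 ÷ 50 g/eq = 433.4 eq = 433.4 mol NaHSO₄.
Mass of NaHSO₄: 433.4 × 120.1 = 52,050 g.

52.0 kg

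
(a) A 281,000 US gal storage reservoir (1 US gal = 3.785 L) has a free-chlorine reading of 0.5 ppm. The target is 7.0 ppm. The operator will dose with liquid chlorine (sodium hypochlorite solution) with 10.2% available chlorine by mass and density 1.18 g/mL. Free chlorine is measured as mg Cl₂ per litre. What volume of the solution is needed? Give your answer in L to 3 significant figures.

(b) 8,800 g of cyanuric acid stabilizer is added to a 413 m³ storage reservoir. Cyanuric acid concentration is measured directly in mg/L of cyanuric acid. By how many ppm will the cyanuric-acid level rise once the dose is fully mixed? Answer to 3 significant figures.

(a) 57.4 L; (b) 21.3 ppm

(a) Volume: 281,000 US gal × 3.785 L/gal = 1,063,585 L.
(a) Chlorine deficit: 7.0 − 0.5 = 6.5 ppm = 6.5 mg/L as Cl₂.
(a) Cl₂ equivalent needed: 6.5 mg/L × 1,063,585 L = 6,913,000 mg = 6913 g.
(a) Product at 10.2% available chlorine: 6913 / 0.102 = 67,780 g.
(a) Volume at density 1.18 g/mL: 67,780 g ÷ 1.18 g/mL = 57,440 mL.

(b) Volume: 413 m³ = 413,000 L.
(b) Rise: 8,800 g / 413,000 L × 1000 = 21.31 mg/L.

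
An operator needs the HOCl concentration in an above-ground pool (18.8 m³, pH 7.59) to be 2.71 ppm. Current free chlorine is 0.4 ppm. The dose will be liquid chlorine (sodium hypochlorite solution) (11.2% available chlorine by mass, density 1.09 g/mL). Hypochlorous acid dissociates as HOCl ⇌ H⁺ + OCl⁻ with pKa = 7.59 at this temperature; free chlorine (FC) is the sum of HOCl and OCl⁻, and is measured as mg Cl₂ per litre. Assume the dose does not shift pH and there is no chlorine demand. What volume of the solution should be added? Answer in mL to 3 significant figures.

773 mL

Volume: 18.8 m³ = 18,800 L.
[OCl⁻]/[HOCl] = 10^(pH − pKa) = 10^(7.59 − 7.59) = 1; fraction as HOCl = 1/(1 + 1) = 0.5.
Free chlorine required for 2.71 ppm HOCl: 2.71 / 0.5 = 5.42 ppm.
FC to add: 5.42 − 0.4 = 5.02 mg/L as Cl₂.
Cl₂ equivalent: 5.02 mg/L × 18,800 L = 94.38 g.
Product at 11.2% available Cl: 94.38 / 0.112 = 842.6 g.
Volume: 842.6 g ÷ 1.09 g/mL = 773.1 mL.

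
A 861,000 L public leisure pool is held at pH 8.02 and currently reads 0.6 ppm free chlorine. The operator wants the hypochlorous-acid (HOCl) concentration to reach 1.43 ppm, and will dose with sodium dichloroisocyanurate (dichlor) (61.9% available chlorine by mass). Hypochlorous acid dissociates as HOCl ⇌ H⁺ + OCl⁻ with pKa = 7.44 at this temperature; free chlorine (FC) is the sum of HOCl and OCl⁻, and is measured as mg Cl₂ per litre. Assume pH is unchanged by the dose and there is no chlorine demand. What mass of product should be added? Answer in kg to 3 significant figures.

8.72 kg

[OCl⁻]/[HOCl] = 10^(pH − pKa) = 10^(8.02 − 7.44) = 3.802; fraction as HOCl = 1/(1 + 3.802) = 0.2083.
Free chlorine required for 1.43 ppm HOCl: 1.43 / 0.2083 = 6.867 ppm.
FC to add: 6.867 − 0.6 = 6.267 mg/L as Cl₂.
Cl₂ equivalent: 6.267 mg/L × 861,000 L = 5396 g.
Product at 61.9% available Cl: 5396 / 0.619 = 8717 g.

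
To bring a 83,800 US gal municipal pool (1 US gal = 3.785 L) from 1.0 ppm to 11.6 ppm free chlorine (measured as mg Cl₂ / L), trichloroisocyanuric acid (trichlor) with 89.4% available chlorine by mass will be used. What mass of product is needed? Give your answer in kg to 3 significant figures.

3.76 kg

Volume: 83,800 US gal × 3.785 L/gal = 317,183 L.
Chlorine deficit: 11.6 − 1.0 = 10.6 ppm = 10.6 mg/L as Cl₂.
Cl₂ equivalent needed: 10.6 mg/L × 317,183 L = 3,362,000 mg = 3362 g.
Product at 89.4% available chlorine: 3362 / 0.894 = 3761 g.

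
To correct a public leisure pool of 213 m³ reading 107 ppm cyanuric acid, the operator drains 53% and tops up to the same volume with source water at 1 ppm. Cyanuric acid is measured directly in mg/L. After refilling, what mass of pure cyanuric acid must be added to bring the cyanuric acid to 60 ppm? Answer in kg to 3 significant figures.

1.96 kg

Volume: 213 m³ = 213,000 L.
After draining 53% and refilling: 107 × 0.47 + 1 × 0.53 = 50.82 ppm.
Deficit to target: 60 − 50.82 = 9.18 mg/L.
Mass: 9.18 mg/L × 213,000 L = 1955 g cyanuric acid.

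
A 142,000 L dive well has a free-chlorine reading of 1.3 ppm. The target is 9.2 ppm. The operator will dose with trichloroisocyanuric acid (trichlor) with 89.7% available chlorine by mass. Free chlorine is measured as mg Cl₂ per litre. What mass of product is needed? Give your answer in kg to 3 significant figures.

1.25 kg

Chlorine deficit: 9.2 − 1.3 = 7.9 ppm = 7.9 mg/L as Cl₂.
Cl₂ equivalent needed: 7.9 mg/L × 142,000 L = 1,122,000 mg = 1122 g.
Product at 89.7% available chlorine: 1122 / 0.897 = 1251 g.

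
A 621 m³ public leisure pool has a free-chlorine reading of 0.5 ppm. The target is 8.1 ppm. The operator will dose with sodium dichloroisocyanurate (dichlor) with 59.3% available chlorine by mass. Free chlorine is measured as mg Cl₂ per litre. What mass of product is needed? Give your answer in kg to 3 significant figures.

7.96 kg

Volume: 621 m³ = 621,000 L.
Chlorine deficit: 8.1 − 0.5 = 7.6 ppm = 7.6 mg/L as Cl₂.
Cl₂ equivalent needed: 7.6 mg/L × 621,000 L = 4,720,000 mg = 4720 g.
Product at 59.3% available chlorine: 4720 / 0.593 = 7959 g.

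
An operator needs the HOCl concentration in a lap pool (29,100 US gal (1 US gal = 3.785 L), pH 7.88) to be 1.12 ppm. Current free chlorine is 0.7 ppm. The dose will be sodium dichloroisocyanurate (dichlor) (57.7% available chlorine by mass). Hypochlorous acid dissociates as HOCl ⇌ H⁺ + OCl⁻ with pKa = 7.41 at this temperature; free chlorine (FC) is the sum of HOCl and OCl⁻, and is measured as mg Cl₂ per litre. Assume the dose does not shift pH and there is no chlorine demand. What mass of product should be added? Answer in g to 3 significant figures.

711 g

Volume: 29,100 US gal × 3.785 L/gal = 110,144 L.
[OCl⁻]/[HOCl] = 10^(pH − pKa) = 10^(7.88 − 7.41) = 2.951; fraction as HOCl = 1/(1 + 2.951) = 0.2531.
Free chlorine required for 1.12 ppm HOCl: 1.12 / 0.2531 = 4.425 ppm.
FC to add: 4.425 − 0.7 = 3.725 mg/L as Cl₂.
Cl₂ equivalent: 3.725 mg/L × 110,144 L = 410.3 g.
Product at 57.7% available Cl: 410.3 / 0.577 = 711.1 g.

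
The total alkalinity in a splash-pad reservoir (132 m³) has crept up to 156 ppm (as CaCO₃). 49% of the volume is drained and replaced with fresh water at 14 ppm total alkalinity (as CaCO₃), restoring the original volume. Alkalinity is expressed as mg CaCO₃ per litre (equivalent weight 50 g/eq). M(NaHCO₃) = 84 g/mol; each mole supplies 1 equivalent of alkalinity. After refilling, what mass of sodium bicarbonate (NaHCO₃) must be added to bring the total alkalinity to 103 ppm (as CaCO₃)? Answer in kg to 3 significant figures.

3.68 kg

Volume: 132 m³ = 132,000 L.
After draining 49% and refilling: 156 × 0.51 + 14 × 0.49 = 86.42 ppm.
Deficit to target: 103 − 86.42 = 16.58 mg/L.
As CaCO₃: 16.58 mg/L × 132,000 L = 2189 g; ÷ 50 g/eq ÷ 1 = 43.77 mol NaHCO₃.
Mass: 43.77 × 84 = 3677 g.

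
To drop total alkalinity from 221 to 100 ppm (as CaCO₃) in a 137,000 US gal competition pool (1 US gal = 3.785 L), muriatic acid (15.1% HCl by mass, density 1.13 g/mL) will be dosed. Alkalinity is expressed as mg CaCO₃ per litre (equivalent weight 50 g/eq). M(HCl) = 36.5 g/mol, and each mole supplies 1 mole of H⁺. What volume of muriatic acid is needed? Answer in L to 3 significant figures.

268 L

Volume: 137,000 US gal × 3.785 L/gal = 518,545 L.
Alkalinity to neutralize: (221 − 100) = 121 mg/L as CaCO₃ × 518,545 L = 62,740 g as CaCO₃.
Equivalents of H⁺ required: 62,740 ÷ 50 g/eq = 1255 eq = 1255 mol HCl.
Mass of HCl: 1255 × 36.5 = 45,800 g.
Mass of 15.1% solution: 45,800 / 0.151 = 303,300 g.
Volume: 303,300 g ÷ 1.13 g/mL = 268,400 mL.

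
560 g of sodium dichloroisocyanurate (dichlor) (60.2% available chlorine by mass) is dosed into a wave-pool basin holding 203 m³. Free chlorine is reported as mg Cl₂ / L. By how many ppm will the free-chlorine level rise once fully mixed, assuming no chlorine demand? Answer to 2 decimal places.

Volume: 203 m³ = 203,000 L.
Available chlorine delivered: 560 g × 0.602 = 337.1 g as Cl₂.
Concentration rise: 337.1 g / 203,000 L = 1.661 mg/L = 1.66 ppm.

1.66 ppm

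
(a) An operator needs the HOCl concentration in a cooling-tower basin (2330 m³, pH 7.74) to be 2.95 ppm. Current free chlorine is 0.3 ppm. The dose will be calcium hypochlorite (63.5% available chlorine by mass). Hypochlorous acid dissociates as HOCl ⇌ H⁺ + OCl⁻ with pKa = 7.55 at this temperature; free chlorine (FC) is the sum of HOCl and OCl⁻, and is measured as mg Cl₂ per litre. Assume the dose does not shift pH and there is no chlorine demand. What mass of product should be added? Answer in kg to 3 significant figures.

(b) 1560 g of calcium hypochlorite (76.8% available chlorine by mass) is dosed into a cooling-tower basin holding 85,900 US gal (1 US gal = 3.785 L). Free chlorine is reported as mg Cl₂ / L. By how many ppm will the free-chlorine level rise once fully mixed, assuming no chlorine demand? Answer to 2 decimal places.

(a) 26.5 kg; (b) 3.68 ppm

(a) Volume: 2330 m³ = 2,330,000 L.
(a) [OCl⁻]/[HOCl] = 10^(pH − pKa) = 10^(7.74 − 7.55) = 1.549; fraction as HOCl = 1/(1 + 1.549) = 0.3923.
(a) Free chlorine required for 2.95 ppm HOCl: 2.95 / 0.3923 = 7.519 ppm.
(a) FC to add: 7.519 − 0.3 = 7.219 mg/L as Cl₂.
(a) Cl₂ equivalent: 7.219 mg/L × 2,330,000 L = 16,820 g.
(a) Product at 63.5% available Cl: 16,820 / 0.635 = 26,490 g.

(b) Volume: 85,900 US gal × 3.785 L/gal = 325,132 L.
(b) Available chlorine delivered: 1560 g × 0.768 = 1198 g as Cl₂.
(b) Concentration rise: 1198 g / 325,132 L = 3.685 mg/L = 3.68 ppm.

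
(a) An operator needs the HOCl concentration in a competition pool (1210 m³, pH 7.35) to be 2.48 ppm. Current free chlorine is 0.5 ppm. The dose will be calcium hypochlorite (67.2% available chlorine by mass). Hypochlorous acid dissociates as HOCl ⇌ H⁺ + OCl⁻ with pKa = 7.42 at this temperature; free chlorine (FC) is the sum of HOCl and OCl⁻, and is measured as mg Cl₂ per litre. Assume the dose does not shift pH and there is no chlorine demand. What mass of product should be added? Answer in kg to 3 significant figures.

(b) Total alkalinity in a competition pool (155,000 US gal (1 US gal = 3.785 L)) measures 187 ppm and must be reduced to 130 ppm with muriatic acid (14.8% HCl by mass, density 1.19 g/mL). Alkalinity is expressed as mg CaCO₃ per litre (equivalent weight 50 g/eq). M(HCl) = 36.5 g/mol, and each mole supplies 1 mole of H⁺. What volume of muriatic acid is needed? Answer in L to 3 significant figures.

(a) 7.37 kg; (b) 139 L

(a) Volume: 1210 m³ = 1,210,000 L.
(a) [OCl⁻]/[HOCl] = 10^(pH − pKa) = 10^(7.35 − 7.42) = 0.8511; fraction as HOCl = 1/(1 + 0.8511) = 0.5402.
(a) Free chlorine required for 2.48 ppm HOCl: 2.48 / 0.5402 = 4.591 ppm.
(a) FC to add: 4.591 − 0.5 = 4.091 mg/L as Cl₂.
(a) Cl₂ equivalent: 4.091 mg/L × 1,210,000 L = 4950 g.
(a) Product at 67.2% available Cl: 4950 / 0.672 = 7366 g.

(b) Volume: 155,000 US gal × 3.785 L/gal = 586,675 L.
(b) Alkalinity to neutralize: (187 − 130) = 57 mg/L as CaCO₃ × 586,675 L = 33,440 g as CaCO₃.
(b) Equivalents of H⁺ required: 33,440 ÷ 50 g/eq = 668.8 eq = 668.8 mol HCl.
(b) Mass of HCl: 668.8 × 36.5 = 24,410 g.
(b) Mass of 14.8% solution: 24,410 / 0.148 = 164,900 g.
(b) Volume: 164,900 g ÷ 1.19 g/mL = 138,600 mL.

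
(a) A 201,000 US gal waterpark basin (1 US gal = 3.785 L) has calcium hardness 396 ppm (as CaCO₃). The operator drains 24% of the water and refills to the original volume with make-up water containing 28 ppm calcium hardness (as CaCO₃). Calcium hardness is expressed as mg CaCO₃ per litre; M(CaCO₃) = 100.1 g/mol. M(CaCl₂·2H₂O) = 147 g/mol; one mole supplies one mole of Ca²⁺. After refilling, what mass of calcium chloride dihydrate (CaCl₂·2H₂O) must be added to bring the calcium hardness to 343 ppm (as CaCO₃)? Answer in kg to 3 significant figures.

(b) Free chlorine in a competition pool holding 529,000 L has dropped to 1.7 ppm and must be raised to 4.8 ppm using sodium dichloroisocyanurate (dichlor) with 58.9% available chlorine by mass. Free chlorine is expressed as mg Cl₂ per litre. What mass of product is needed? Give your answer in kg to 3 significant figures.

(a) Volume: 201,000 US gal × 3.785 L/gal = 760,785 L.
(a) After draining 24% and refilling: 396 × 0.76 + 28 × 0.24 = 307.68 ppm.
(a) Deficit to target: 343 − 307.68 = 35.32 mg/L.
(a) As CaCO₃: 35.32 mg/L × 760,785 L = 26,870 g; ÷ 100.1 = 268.4 mol Ca²⁺.
(a) Mass: 268.4 × 147 = 39,460 g.

(b) Chlorine deficit: 4.8 − 1.7 = 3.1 ppm = 3.1 mg/L as Cl₂.
(b) Cl₂ equivalent needed: 3.1 mg/L × 529,000 L = 1,640,000 mg = 1640 g.
(b) Product at 58.9% available chlorine: 1640 / 0.589 = 2784 g.

(a) 39.5 kg; (b) 2.78 kg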